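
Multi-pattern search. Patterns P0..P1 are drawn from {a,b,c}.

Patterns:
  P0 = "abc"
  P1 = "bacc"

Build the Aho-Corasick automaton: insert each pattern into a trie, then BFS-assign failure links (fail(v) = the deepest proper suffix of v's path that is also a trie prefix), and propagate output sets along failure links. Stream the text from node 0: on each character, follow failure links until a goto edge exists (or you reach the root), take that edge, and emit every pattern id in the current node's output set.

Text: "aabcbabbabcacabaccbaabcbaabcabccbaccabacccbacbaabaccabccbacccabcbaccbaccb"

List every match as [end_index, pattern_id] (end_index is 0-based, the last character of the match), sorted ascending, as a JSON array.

Build:
Trie (insert patterns):
  0='ε' goto a→1 b→4
  1='a' goto b→2
  2='ab' goto c→3
  3='abc' goto ·  [P0 ends]
  4='b' goto a→5
  5='ba' goto c→6
  6='bac' goto c→7
  7='bacc' goto ·  [P1 ends]

Failure links (BFS by depth):
  fail(1) 'a': from fail(0)=0 chase 'a': 0 ⇒ 0;  out=∅∪out(0)=∅
  fail(4) 'b': from fail(0)=0 chase 'b': 0 ⇒ 0;  out=∅∪out(0)=∅
  fail(2) 'ab': from fail(1)=0 chase 'b': 0 ⇒ 4;  out=∅∪out(4)=∅
  fail(5) 'ba': from fail(4)=0 chase 'a': 0 ⇒ 1;  out=∅∪out(1)=∅
  fail(3) 'abc': from fail(2)=4 chase 'c': 4→0 ⇒ 0;  out={0}∪out(0)={0}
  fail(6) 'bac': from fail(5)=1 chase 'c': 1→0 ⇒ 0;  out=∅∪out(0)=∅
  fail(7) 'bacc': from fail(6)=0 chase 'c': 0 ⇒ 0;  out={1}∪out(0)={1}

Text stream:
[0] read 'a'  n0⇒n1
[1] read 'a'  n1⇒n1 ·f
[2] read 'b'  n1⇒n2
[3] read 'c'  n2⇒n3  → match P0@[1:3]
[4] read 'b'  n3⇒n4 ·f
[5] read 'a'  n4⇒n5
[6] read 'b'  n5⇒n2 ·f
[7] read 'b'  n2⇒n4 ·f
[8] read 'a'  n4⇒n5
[9] read 'b'  n5⇒n2 ·f
[10] read 'c'  n2⇒n3  → match P0@[8:10]
[11] read 'a'  n3⇒n1 ·f
[12] read 'c'  n1⇒n0 ·f
[13] read 'a'  n0⇒n1
[14] read 'b'  n1⇒n2
[15] read 'a'  n2⇒n5 ·f
[16] read 'c'  n5⇒n6
[17] read 'c'  n6⇒n7  → match P1@[14:17]
[18] read 'b'  n7⇒n4 ·f
[19] read 'a'  n4⇒n5
[20] read 'a'  n5⇒n1 ·f
[21] read 'b'  n1⇒n2
[22] read 'c'  n2⇒n3  → match P0@[20:22]
[23] read 'b'  n3⇒n4 ·f
[24] read 'a'  n4⇒n5
[25] read 'a'  n5⇒n1 ·f
[26] read 'b'  n1⇒n2
[27] read 'c'  n2⇒n3  → match P0@[25:27]
[28] read 'a'  n3⇒n1 ·f
[29] read 'b'  n1⇒n2
[30] read 'c'  n2⇒n3  → match P0@[28:30]
[31] read 'c'  n3⇒n0 ·f
[32] read 'b'  n0⇒n4
[33] read 'a'  n4⇒n5
[34] read 'c'  n5⇒n6
[35] read 'c'  n6⇒n7  → match P1@[32:35]
[36] read 'a'  n7⇒n1 ·f
[37] read 'b'  n1⇒n2
[38] read 'a'  n2⇒n5 ·f
[39] read 'c'  n5⇒n6
[40] read 'c'  n6⇒n7  → match P1@[37:40]
[41] read 'c'  n7⇒n0 ·f
[42] read 'b'  n0⇒n4
[43] read 'a'  n4⇒n5
[44] read 'c'  n5⇒n6
[45] read 'b'  n6⇒n4 ·f
[46] read 'a'  n4⇒n5
[47] read 'a'  n5⇒n1 ·f
[48] read 'b'  n1⇒n2
[49] read 'a'  n2⇒n5 ·f
[50] read 'c'  n5⇒n6
[51] read 'c'  n6⇒n7  → match P1@[48:51]
[52] read 'a'  n7⇒n1 ·f
[53] read 'b'  n1⇒n2
[54] read 'c'  n2⇒n3  → match P0@[52:54]
[55] read 'c'  n3⇒n0 ·f
[56] read 'b'  n0⇒n4
[57] read 'a'  n4⇒n5
[58] read 'c'  n5⇒n6
[59] read 'c'  n6⇒n7  → match P1@[56:59]
[60] read 'c'  n7⇒n0 ·f
[61] read 'a'  n0⇒n1
[62] read 'b'  n1⇒n2
[63] read 'c'  n2⇒n3  → match P0@[61:63]
[64] read 'b'  n3⇒n4 ·f
[65] read 'a'  n4⇒n5
[66] read 'c'  n5⇒n6
[67] read 'c'  n6⇒n7  → match P1@[64:67]
[68] read 'b'  n7⇒n4 ·f
[69] read 'a'  n4⇒n5
[70] read 'c'  n5⇒n6
[71] read 'c'  n6⇒n7  → match P1@[68:71]
[72] read 'b'  n7⇒n4 ·f

All matches (sorted): [[3,0],[10,0],[17,1],[22,0],[27,0],[30,0],[35,1],[40,1],[51,1],[54,0],[59,1],[63,0],[67,1],[71,1]]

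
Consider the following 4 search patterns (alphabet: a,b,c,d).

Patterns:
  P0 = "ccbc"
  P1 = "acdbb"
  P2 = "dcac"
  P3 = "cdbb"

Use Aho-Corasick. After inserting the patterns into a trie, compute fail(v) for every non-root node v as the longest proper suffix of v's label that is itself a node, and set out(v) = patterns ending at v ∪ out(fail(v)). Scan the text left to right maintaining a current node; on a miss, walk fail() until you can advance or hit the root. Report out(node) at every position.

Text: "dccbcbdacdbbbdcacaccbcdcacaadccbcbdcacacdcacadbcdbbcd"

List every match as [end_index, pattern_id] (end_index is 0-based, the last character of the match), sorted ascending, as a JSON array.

Build:
Trie nodes:
  n0 'ε': a→5 c→1 d→10
  n1 'c': c→2 d→14
  n2 'cc': b→3
  n3 'ccb': c→4
  n4 'ccbc': ·  [P0 ends]
  n5 'a': c→6
  n6 'ac': d→7
  n7 'acd': b→8
  n8 'acdb': b→9
  n9 'acdbb': ·  [P1 ends]
  n10 'd': c→11
  n11 'dc': a→12
  n12 'dca': c→13
  n13 'dcac': ·  [P2 ends]
  n14 'cd': b→15
  n15 'cdb': b→16
  n16 'cdbb': ·  [P3 ends]

Failure links (BFS by depth):
  fail(1) 'c': from fail(0)=0 chase 'c': 0 ⇒ 0;  out=∅∪out(0)=∅
  fail(5) 'a': from fail(0)=0 chase 'a': 0 ⇒ 0;  out=∅∪out(0)=∅
  fail(10) 'd': from fail(0)=0 chase 'd': 0 ⇒ 0;  out=∅∪out(0)=∅
  fail(2) 'cc': from fail(1)=0 chase 'c': 0 ⇒ 1;  out=∅∪out(1)=∅
  fail(6) 'ac': from fail(5)=0 chase 'c': 0 ⇒ 1;  out=∅∪out(1)=∅
  fail(11) 'dc': from fail(10)=0 chase 'c': 0 ⇒ 1;  out=∅∪out(1)=∅
  fail(14) 'cd': from fail(1)=0 chase 'd': 0 ⇒ 10;  out=∅∪out(10)=∅
  fail(3) 'ccb': from fail(2)=1 chase 'b': 1→0 ⇒ 0;  out=∅∪out(0)=∅
  fail(7) 'acd': from fail(6)=1 chase 'd': 1 ⇒ 14;  out=∅∪out(14)=∅
  fail(12) 'dca': from fail(11)=1 chase 'a': 1→0 ⇒ 5;  out=∅∪out(5)=∅
  fail(15) 'cdb': from fail(14)=10 chase 'b': 10→0 ⇒ 0;  out=∅∪out(0)=∅
  fail(4) 'ccbc': from fail(3)=0 chase 'c': 0 ⇒ 1;  out={0}∪out(1)={0}
  fail(8) 'acdb': from fail(7)=14 chase 'b': 14 ⇒ 15;  out=∅∪out(15)=∅
  fail(13) 'dcac': from fail(12)=5 chase 'c': 5 ⇒ 6;  out={2}∪out(6)={2}
  fail(16) 'cdbb': from fail(15)=0 chase 'b': 0 ⇒ 0;  out={3}∪out(0)={3}
  fail(9) 'acdbb': from fail(8)=15 chase 'b': 15 ⇒ 16;  out={1}∪out(16)={1,3}

Text stream:
i=0 'd': node 0→10
i=1 'c': node 10→11
i=2 'c': node 11→2 (via fail)
i=3 'b': node 2→3
i=4 'c': node 3→4  emit P0@[1:4]
i=5 'b': node 4→0 (via fail)
i=6 'd': node 0→10
i=7 'a': node 10→5 (via fail)
i=8 'c': node 5→6
i=9 'd': node 6→7
i=10 'b': node 7→8
i=11 'b': node 8→9  emit P1@[7:11],P3@[8:11]
i=12 'b': node 9→0 (via fail)
i=13 'd': node 0→10
i=14 'c': node 10→11
i=15 'a': node 11→12
i=16 'c': node 12→13  emit P2@[13:16]
i=17 'a': node 13→5 (via fail)
i=18 'c': node 5→6
i=19 'c': node 6→2 (via fail)
i=20 'b': node 2→3
i=21 'c': node 3→4  emit P0@[18:21]
i=22 'd': node 4→14 (via fail)
i=23 'c': node 14→11 (via fail)
i=24 'a': node 11→12
i=25 'c': node 12→13  emit P2@[22:25]
i=26 'a': node 13→5 (via fail)
i=27 'a': node 5→5 (via fail)
i=28 'd': node 5→10 (via fail)
i=29 'c': node 10→11
i=30 'c': node 11→2 (via fail)
i=31 'b': node 2→3
i=32 'c': node 3→4  emit P0@[29:32]
i=33 'b': node 4→0 (via fail)
i=34 'd': node 0→10
i=35 'c': node 10→11
i=36 'a': node 11→12
i=37 'c': node 12→13  emit P2@[34:37]
i=38 'a': node 13→5 (via fail)
i=39 'c': node 5→6
i=40 'd': node 6→7
i=41 'c': node 7→11 (via fail)
i=42 'a': node 11→12
i=43 'c': node 12→13  emit P2@[40:43]
i=44 'a': node 13→5 (via fail)
i=45 'd': node 5→10 (via fail)
i=46 'b': node 10→0 (via fail)
i=47 'c': node 0→1
i=48 'd': node 1→14
i=49 'b': node 14→15
i=50 'b': node 15→16  emit P3@[47:50]
i=51 'c': node 16→1 (via fail)
i=52 'd': node 1→14

Matches: [[4,0],[11,1],[11,3],[16,2],[21,0],[25,2],[32,0],[37,2],[43,2],[50,3]]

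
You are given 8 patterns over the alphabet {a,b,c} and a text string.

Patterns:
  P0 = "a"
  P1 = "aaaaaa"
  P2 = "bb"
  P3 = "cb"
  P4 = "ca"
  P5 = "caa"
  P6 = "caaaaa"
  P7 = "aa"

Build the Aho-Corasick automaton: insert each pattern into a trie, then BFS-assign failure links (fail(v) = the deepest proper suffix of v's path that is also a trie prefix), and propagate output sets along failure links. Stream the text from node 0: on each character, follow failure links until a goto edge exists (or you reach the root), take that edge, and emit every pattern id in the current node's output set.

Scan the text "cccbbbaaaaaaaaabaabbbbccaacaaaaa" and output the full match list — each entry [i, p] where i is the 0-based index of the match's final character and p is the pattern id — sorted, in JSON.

Build automaton:
Trie (insert patterns):
  n0 'ε': a→1 b→7 c→9
  n1 'a': a→2  ←P0
  n2 'aa': a→3  ←P7
  n3 'aaa': a→4
  n4 'aaaa': a→5
  n5 'aaaaa': a→6
  n6 'aaaaaa': ·  ←P1
  n7 'b': b→8
  n8 'bb': ·  ←P2
  n9 'c': a→11 b→10
  n10 'cb': ·  ←P3
  n11 'ca': a→12  ←P4
  n12 'caa': a→13  ←P5
  n13 'caaa': a→14
  n14 'caaaa': a→15
  n15 'caaaaa': ·  ←P6

Failure links (BFS by depth):
  fail(1) 'a': from fail(0)=0 chase 'a': 0 ⇒ 0;  out={0}∪out(0)={0}
  fail(7) 'b': from fail(0)=0 chase 'b': 0 ⇒ 0;  out=∅∪out(0)=∅
  fail(9) 'c': from fail(0)=0 chase 'c': 0 ⇒ 0;  out=∅∪out(0)=∅
  fail(2) 'aa': from fail(1)=0 chase 'a': 0 ⇒ 1;  out={7}∪out(1)={0,7}
  fail(8) 'bb': from fail(7)=0 chase 'b': 0 ⇒ 7;  out={2}∪out(7)={2}
  fail(10) 'cb': from fail(9)=0 chase 'b': 0 ⇒ 7;  out={3}∪out(7)={3}
  fail(11) 'ca': from fail(9)=0 chase 'a': 0 ⇒ 1;  out={4}∪out(1)={0,4}
  fail(3) 'aaa': from fail(2)=1 chase 'a': 1 ⇒ 2;  out=∅∪out(2)={0,7}
  fail(12) 'caa': from fail(11)=1 chase 'a': 1 ⇒ 2;  out={5}∪out(2)={0,5,7}
  fail(4) 'aaaa': from fail(3)=2 chase 'a': 2 ⇒ 3;  out=∅∪out(3)={0,7}
  fail(13) 'caaa': from fail(12)=2 chase 'a': 2 ⇒ 3;  out=∅∪out(3)={0,7}
  fail(5) 'aaaaa': from fail(4)=3 chase 'a': 3 ⇒ 4;  out=∅∪out(4)={0,7}
  fail(14) 'caaaa': from fail(13)=3 chase 'a': 3 ⇒ 4;  out=∅∪out(4)={0,7}
  fail(6) 'aaaaaa': from fail(5)=4 chase 'a': 4 ⇒ 5;  out={1}∪out(5)={0,1,7}
  fail(15) 'caaaaa': from fail(14)=4 chase 'a': 4 ⇒ 5;  out={6}∪out(5)={0,6,7}

Scan:
i=0 'c': node 0→9
i=1 'c': node 9→9 ·f
i=2 'c': node 9→9 ·f
i=3 'b': node 9→10  emit P3@[2:3]
i=4 'b': node 10→8 ·f  emit P2@[3:4]
i=5 'b': node 8→8 ·f  emit P2@[4:5]
i=6 'a': node 8→1 ·f  emit P0@[6:6]
i=7 'a': node 1→2  emit P0@[7:7],P7@[6:7]
i=8 'a': node 2→3  emit P0@[8:8],P7@[7:8]
i=9 'a': node 3→4  emit P0@[9:9],P7@[8:9]
i=10 'a': node 4→5  emit P0@[10:10],P7@[9:10]
i=11 'a': node 5→6  emit P0@[11:11],P1@[6:11],P7@[10:11]
i=12 'a': node 6→6 ·f  emit P0@[12:12],P1@[7:12],P7@[11:12]
i=13 'a': node 6→6 ·f  emit P0@[13:13],P1@[8:13],P7@[12:13]
i=14 'a': node 6→6 ·f  emit P0@[14:14],P1@[9:14],P7@[13:14]
i=15 'b': node 6→7 ·f
i=16 'a': node 7→1 ·f  emit P0@[16:16]
i=17 'a': node 1→2  emit P0@[17:17],P7@[16:17]
i=18 'b': node 2→7 ·f
i=19 'b': node 7→8  emit P2@[18:19]
i=20 'b': node 8→8 ·f  emit P2@[19:20]
i=21 'b': node 8→8 ·f  emit P2@[20:21]
i=22 'c': node 8→9 ·f
i=23 'c': node 9→9 ·f
i=24 'a': node 9→11  emit P0@[24:24],P4@[23:24]
i=25 'a': node 11→12  emit P0@[25:25],P5@[23:25],P7@[24:25]
i=26 'c': node 12→9 ·f
i=27 'a': node 9→11  emit P0@[27:27],P4@[26:27]
i=28 'a': node 11→12  emit P0@[28:28],P5@[26:28],P7@[27:28]
i=29 'a': node 12→13  emit P0@[29:29],P7@[28:29]
i=30 'a': node 13→14  emit P0@[30:30],P7@[29:30]
i=31 'a': node 14→15  emit P0@[31:31],P6@[26:31],P7@[30:31]

Result: [[3,3],[4,2],[5,2],[6,0],[7,0],[7,7],[8,0],[8,7],[9,0],[9,7],[10,0],[10,7],[11,0],[11,1],[11,7],[12,0],[12,1],[12,7],[13,0],[13,1],[13,7],[14,0],[14,1],[14,7],[16,0],[17,0],[17,7],[19,2],[20,2],[21,2],[24,0],[24,4],[25,0],[25,5],[25,7],[27,0],[27,4],[28,0],[28,5],[28,7],[29,0],[29,7],[30,0],[30,7],[31,0],[31,6],[31,7]]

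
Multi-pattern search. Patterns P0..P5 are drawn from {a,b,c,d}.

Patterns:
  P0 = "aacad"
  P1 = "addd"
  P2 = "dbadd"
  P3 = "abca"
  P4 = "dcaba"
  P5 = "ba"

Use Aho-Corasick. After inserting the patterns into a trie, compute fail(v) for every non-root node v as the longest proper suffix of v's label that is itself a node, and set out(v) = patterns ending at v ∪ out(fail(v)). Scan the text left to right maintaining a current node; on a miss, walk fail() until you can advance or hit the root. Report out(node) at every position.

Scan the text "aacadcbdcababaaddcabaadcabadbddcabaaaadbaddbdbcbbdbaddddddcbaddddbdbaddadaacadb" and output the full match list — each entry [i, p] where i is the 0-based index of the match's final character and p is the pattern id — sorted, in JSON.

Construct AC machine:
Trie nodes:
  n0 'ε': a→1 b→21 d→9
  n1 'a': a→2 b→14 d→6
  n2 'aa': c→3
  n3 'aac': a→4
  n4 'aaca': d→5
  n5 'aacad': ·  [P0 ends]
  n6 'ad': d→7
  n7 'add': d→8
  n8 'addd': ·  [P1 ends]
  n9 'd': b→10 c→17
  n10 'db': a→11
  n11 'dba': d→12
  n12 'dbad': d→13
  n13 'dbadd': ·  [P2 ends]
  n14 'ab': c→15
  n15 'abc': a→16
  n16 'abca': ·  [P3 ends]
  n17 'dc': a→18
  n18 'dca': b→19
  n19 'dcab': a→20
  n20 'dcaba': ·  [P4 ends]
  n21 'b': a→22
  n22 'ba': ·  [P5 ends]

BFS fail/out derivation:
  n1('a'): parent n0 fail=0; on 'a' 0 → fail=0;  out ∅∪∅=∅
  n9('d'): parent n0 fail=0; on 'd' 0 → fail=0;  out ∅∪∅=∅
  n21('b'): parent n0 fail=0; on 'b' 0 → fail=0;  out ∅∪∅=∅
  n2('aa'): parent n1 fail=0; on 'a' 0 → fail=1;  out ∅∪∅=∅
  n6('ad'): parent n1 fail=0; on 'd' 0 → fail=9;  out ∅∪∅=∅
  n10('db'): parent n9 fail=0; on 'b' 0 → fail=21;  out ∅∪∅=∅
  n14('ab'): parent n1 fail=0; on 'b' 0 → fail=21;  out ∅∪∅=∅
  n17('dc'): parent n9 fail=0; on 'c' 0 → fail=0;  out ∅∪∅=∅
  n22('ba'): parent n21 fail=0; on 'a' 0 → fail=1;  out {5}∪∅={5}
  n3('aac'): parent n2 fail=1; on 'c' 1→0 → fail=0;  out ∅∪∅=∅
  n7('add'): parent n6 fail=9; on 'd' 9→0 → fail=9;  out ∅∪∅=∅
  n11('dba'): parent n10 fail=21; on 'a' 21 → fail=22;  out ∅∪{5}={5}
  n15('abc'): parent n14 fail=21; on 'c' 21→0 → fail=0;  out ∅∪∅=∅
  n18('dca'): parent n17 fail=0; on 'a' 0 → fail=1;  out ∅∪∅=∅
  n4('aaca'): parent n3 fail=0; on 'a' 0 → fail=1;  out ∅∪∅=∅
  n8('addd'): parent n7 fail=9; on 'd' 9→0 → fail=9;  out {1}∪∅={1}
  n12('dbad'): parent n11 fail=22; on 'd' 22→1 → fail=6;  out ∅∪∅=∅
  n16('abca'): parent n15 fail=0; on 'a' 0 → fail=1;  out {3}∪∅={3}
  n19('dcab'): parent n18 fail=1; on 'b' 1 → fail=14;  out ∅∪∅=∅
  n5('aacad'): parent n4 fail=1; on 'd' 1 → fail=6;  out {0}∪∅={0}
  n13('dbadd'): parent n12 fail=6; on 'd' 6 → fail=7;  out {2}∪∅={2}
  n20('dcaba'): parent n19 fail=14; on 'a' 14→21 → fail=22;  out {4}∪{5}={4,5}

Run:
pos 0 'a': at 1
pos 1 'a': at 2
pos 2 'c': at 3
pos 3 'a': at 4
pos 4 'd': at 5  ** P0@[0:4]
pos 5 'c': at 17 (fail-walked)
pos 6 'b': at 21 (fail-walked)
pos 7 'd': at 9 (fail-walked)
pos 8 'c': at 17
pos 9 'a': at 18
pos 10 'b': at 19
pos 11 'a': at 20  ** P4@[7:11],P5@[10:11]
pos 12 'b': at 14 (fail-walked)
pos 13 'a': at 22 (fail-walked)  ** P5@[12:13]
pos 14 'a': at 2 (fail-walked)
pos 15 'd': at 6 (fail-walked)
pos 16 'd': at 7
pos 17 'c': at 17 (fail-walked)
pos 18 'a': at 18
pos 19 'b': at 19
pos 20 'a': at 20  ** P4@[16:20],P5@[19:20]
pos 21 'a': at 2 (fail-walked)
pos 22 'd': at 6 (fail-walked)
pos 23 'c': at 17 (fail-walked)
pos 24 'a': at 18
pos 25 'b': at 19
pos 26 'a': at 20  ** P4@[22:26],P5@[25:26]
pos 27 'd': at 6 (fail-walked)
pos 28 'b': at 10 (fail-walked)
pos 29 'd': at 9 (fail-walked)
pos 30 'd': at 9 (fail-walked)
pos 31 'c': at 17
pos 32 'a': at 18
pos 33 'b': at 19
pos 34 'a': at 20  ** P4@[30:34],P5@[33:34]
pos 35 'a': at 2 (fail-walked)
pos 36 'a': at 2 (fail-walked)
pos 37 'a': at 2 (fail-walked)
pos 38 'd': at 6 (fail-walked)
pos 39 'b': at 10 (fail-walked)
pos 40 'a': at 11  ** P5@[39:40]
pos 41 'd': at 12
pos 42 'd': at 13  ** P2@[38:42]
pos 43 'b': at 10 (fail-walked)
pos 44 'd': at 9 (fail-walked)
pos 45 'b': at 10
pos 46 'c': at 0 (fail-walked)
pos 47 'b': at 21
pos 48 'b': at 21 (fail-walked)
pos 49 'd': at 9 (fail-walked)
pos 50 'b': at 10
pos 51 'a': at 11  ** P5@[50:51]
pos 52 'd': at 12
pos 53 'd': at 13  ** P2@[49:53]
pos 54 'd': at 8 (fail-walked)  ** P1@[51:54]
pos 55 'd': at 9 (fail-walked)
pos 56 'd': at 9 (fail-walked)
pos 57 'd': at 9 (fail-walked)
pos 58 'c': at 17
pos 59 'b': at 21 (fail-walked)
pos 60 'a': at 22  ** P5@[59:60]
pos 61 'd': at 6 (fail-walked)
pos 62 'd': at 7
pos 63 'd': at 8  ** P1@[60:63]
pos 64 'd': at 9 (fail-walked)
pos 65 'b': at 10
pos 66 'd': at 9 (fail-walked)
pos 67 'b': at 10
pos 68 'a': at 11  ** P5@[67:68]
pos 69 'd': at 12
pos 70 'd': at 13  ** P2@[66:70]
pos 71 'a': at 1 (fail-walked)
pos 72 'd': at 6
pos 73 'a': at 1 (fail-walked)
pos 74 'a': at 2
pos 75 'c': at 3
pos 76 'a': at 4
pos 77 'd': at 5  ** P0@[73:77]
pos 78 'b': at 10 (fail-walked)

Result: [[4,0],[11,4],[11,5],[13,5],[20,4],[20,5],[26,4],[26,5],[34,4],[34,5],[40,5],[42,2],[51,5],[53,2],[54,1],[60,5],[63,1],[68,5],[70,2],[77,0]]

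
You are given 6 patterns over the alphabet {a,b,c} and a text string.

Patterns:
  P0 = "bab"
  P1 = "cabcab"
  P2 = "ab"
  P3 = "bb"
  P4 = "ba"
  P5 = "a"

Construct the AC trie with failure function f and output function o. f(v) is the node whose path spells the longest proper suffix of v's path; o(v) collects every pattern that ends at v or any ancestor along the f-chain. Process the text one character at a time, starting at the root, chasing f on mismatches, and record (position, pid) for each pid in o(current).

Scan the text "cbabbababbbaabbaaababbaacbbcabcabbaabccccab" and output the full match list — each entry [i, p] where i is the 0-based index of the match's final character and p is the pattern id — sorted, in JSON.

Build:
Trie (insert patterns):
  n0 'ε': a→10 b→1 c→4
  n1 'b': a→2 b→12
  n2 'ba': b→3  [P4 ends]
  n3 'bab': ·  [P0 ends]
  n4 'c': a→5
  n5 'ca': b→6
  n6 'cab': c→7
  n7 'cabc': a→8
  n8 'cabca': b→9
  n9 'cabcab': ·  [P1 ends]
  n10 'a': b→11  [P5 ends]
  n11 'ab': ·  [P2 ends]
  n12 'bb': ·  [P3 ends]

BFS fail/out derivation:
  fail(1) 'b': from fail(0)=0 chase 'b': 0 ⇒ 0;  out=∅∪out(0)=∅
  fail(4) 'c': from fail(0)=0 chase 'c': 0 ⇒ 0;  out=∅∪out(0)=∅
  fail(10) 'a': from fail(0)=0 chase 'a': 0 ⇒ 0;  out={5}∪out(0)={5}
  fail(2) 'ba': from fail(1)=0 chase 'a': 0 ⇒ 10;  out={4}∪out(10)={4,5}
  fail(5) 'ca': from fail(4)=0 chase 'a': 0 ⇒ 10;  out=∅∪out(10)={5}
  fail(11) 'ab': from fail(10)=0 chase 'b': 0 ⇒ 1;  out={2}∪out(1)={2}
  fail(12) 'bb': from fail(1)=0 chase 'b': 0 ⇒ 1;  out={3}∪out(1)={3}
  fail(3) 'bab': from fail(2)=10 chase 'b': 10 ⇒ 11;  out={0}∪out(11)={0,2}
  fail(6) 'cab': from fail(5)=10 chase 'b': 10 ⇒ 11;  out=∅∪out(11)={2}
  fail(7) 'cabc': from fail(6)=11 chase 'c': 11→1→0 ⇒ 4;  out=∅∪out(4)=∅
  fail(8) 'cabca': from fail(7)=4 chase 'a': 4 ⇒ 5;  out=∅∪out(5)={5}
  fail(9) 'cabcab': from fail(8)=5 chase 'b': 5 ⇒ 6;  out={1}∪out(6)={1,2}

Run:
pos 0 'c': at 4
pos 1 'b': at 1 ·f
pos 2 'a': at 2  ** P4@[1:2],P5@[2:2]
pos 3 'b': at 3  ** P0@[1:3],P2@[2:3]
pos 4 'b': at 12 ·f  ** P3@[3:4]
pos 5 'a': at 2 ·f  ** P4@[4:5],P5@[5:5]
pos 6 'b': at 3  ** P0@[4:6],P2@[5:6]
pos 7 'a': at 2 ·f  ** P4@[6:7],P5@[7:7]
pos 8 'b': at 3  ** P0@[6:8],P2@[7:8]
pos 9 'b': at 12 ·f  ** P3@[8:9]
pos 10 'b': at 12 ·f  ** P3@[9:10]
pos 11 'a': at 2 ·f  ** P4@[10:11],P5@[11:11]
pos 12 'a': at 10 ·f  ** P5@[12:12]
pos 13 'b': at 11  ** P2@[12:13]
pos 14 'b': at 12 ·f  ** P3@[13:14]
pos 15 'a': at 2 ·f  ** P4@[14:15],P5@[15:15]
pos 16 'a': at 10 ·f  ** P5@[16:16]
pos 17 'a': at 10 ·f  ** P5@[17:17]
pos 18 'b': at 11  ** P2@[17:18]
pos 19 'a': at 2 ·f  ** P4@[18:19],P5@[19:19]
pos 20 'b': at 3  ** P0@[18:20],P2@[19:20]
pos 21 'b': at 12 ·f  ** P3@[20:21]
pos 22 'a': at 2 ·f  ** P4@[21:22],P5@[22:22]
pos 23 'a': at 10 ·f  ** P5@[23:23]
pos 24 'c': at 4 ·f
pos 25 'b': at 1 ·f
pos 26 'b': at 12  ** P3@[25:26]
pos 27 'c': at 4 ·f
pos 28 'a': at 5  ** P5@[28:28]
pos 29 'b': at 6  ** P2@[28:29]
pos 30 'c': at 7
pos 31 'a': at 8  ** P5@[31:31]
pos 32 'b': at 9  ** P1@[27:32],P2@[31:32]
pos 33 'b': at 12 ·f  ** P3@[32:33]
pos 34 'a': at 2 ·f  ** P4@[33:34],P5@[34:34]
pos 35 'a': at 10 ·f  ** P5@[35:35]
pos 36 'b': at 11  ** P2@[35:36]
pos 37 'c': at 4 ·f
pos 38 'c': at 4 ·f
pos 39 'c': at 4 ·f
pos 40 'c': at 4 ·f
pos 41 'a': at 5  ** P5@[41:41]
pos 42 'b': at 6  ** P2@[41:42]

Result: [[2,4],[2,5],[3,0],[3,2],[4,3],[5,4],[5,5],[6,0],[6,2],[7,4],[7,5],[8,0],[8,2],[9,3],[10,3],[11,4],[11,5],[12,5],[13,2],[14,3],[15,4],[15,5],[16,5],[17,5],[18,2],[19,4],[19,5],[20,0],[20,2],[21,3],[22,4],[22,5],[23,5],[26,3],[28,5],[29,2],[31,5],[32,1],[32,2],[33,3],[34,4],[34,5],[35,5],[36,2],[41,5],[42,2]]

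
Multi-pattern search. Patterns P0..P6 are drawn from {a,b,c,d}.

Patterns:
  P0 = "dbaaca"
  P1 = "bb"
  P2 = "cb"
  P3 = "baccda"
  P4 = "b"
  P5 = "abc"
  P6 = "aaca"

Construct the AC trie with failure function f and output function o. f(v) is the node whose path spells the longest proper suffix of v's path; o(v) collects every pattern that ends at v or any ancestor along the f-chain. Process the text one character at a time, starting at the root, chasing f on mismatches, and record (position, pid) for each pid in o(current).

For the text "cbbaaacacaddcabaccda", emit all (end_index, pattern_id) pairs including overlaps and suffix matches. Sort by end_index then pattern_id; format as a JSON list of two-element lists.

Build:
Trie nodes:
  0='ε' goto a→16 b→7 c→9 d→1
  1='d' goto b→2
  2='db' goto a→3
  3='dba' goto a→4
  4='dbaa' goto c→5
  5='dbaac' goto a→6
  6='dbaaca' goto ·  ←P0
  7='b' goto a→11 b→8  ←P4
  8='bb' goto ·  ←P1
  9='c' goto b→10
  10='cb' goto ·  ←P2
  11='ba' goto c→12
  12='bac' goto c→13
  13='bacc' goto d→14
  14='baccd' goto a→15
  15='baccda' goto ·  ←P3
  16='a' goto a→19 b→17
  17='ab' goto c→18
  18='abc' goto ·  ←P5
  19='aa' goto c→20
  20='aac' goto a→21
  21='aaca' goto ·  ←P6

Failure links (BFS by depth):
  fail(1) 'd': from fail(0)=0 chase 'd': 0 ⇒ 0;  out=∅∪out(0)=∅
  fail(7) 'b': from fail(0)=0 chase 'b': 0 ⇒ 0;  out={4}∪out(0)={4}
  fail(9) 'c': from fail(0)=0 chase 'c': 0 ⇒ 0;  out=∅∪out(0)=∅
  fail(16) 'a': from fail(0)=0 chase 'a': 0 ⇒ 0;  out=∅∪out(0)=∅
  fail(2) 'db': from fail(1)=0 chase 'b': 0 ⇒ 7;  out=∅∪out(7)={4}
  fail(8) 'bb': from fail(7)=0 chase 'b': 0 ⇒ 7;  out={1}∪out(7)={1,4}
  fail(10) 'cb': from fail(9)=0 chase 'b': 0 ⇒ 7;  out={2}∪out(7)={2,4}
  fail(11) 'ba': from fail(7)=0 chase 'a': 0 ⇒ 16;  out=∅∪out(16)=∅
  fail(17) 'ab': from fail(16)=0 chase 'b': 0 ⇒ 7;  out=∅∪out(7)={4}
  fail(19) 'aa': from fail(16)=0 chase 'a': 0 ⇒ 16;  out=∅∪out(16)=∅
  fail(3) 'dba': from fail(2)=7 chase 'a': 7 ⇒ 11;  out=∅∪out(11)=∅
  fail(12) 'bac': from fail(11)=16 chase 'c': 16→0 ⇒ 9;  out=∅∪out(9)=∅
  fail(18) 'abc': from fail(17)=7 chase 'c': 7→0 ⇒ 9;  out={5}∪out(9)={5}
  fail(20) 'aac': from fail(19)=16 chase 'c': 16→0 ⇒ 9;  out=∅∪out(9)=∅
  fail(4) 'dbaa': from fail(3)=11 chase 'a': 11→16 ⇒ 19;  out=∅∪out(19)=∅
  fail(13) 'bacc': from fail(12)=9 chase 'c': 9→0 ⇒ 9;  out=∅∪out(9)=∅
  fail(21) 'aaca': from fail(20)=9 chase 'a': 9→0 ⇒ 16;  out={6}∪out(16)={6}
  fail(5) 'dbaac': from fail(4)=19 chase 'c': 19 ⇒ 20;  out=∅∪out(20)=∅
  fail(14) 'baccd': from fail(13)=9 chase 'd': 9→0 ⇒ 1;  out=∅∪out(1)=∅
  fail(6) 'dbaaca': from fail(5)=20 chase 'a': 20 ⇒ 21;  out={0}∪out(21)={0,6}
  fail(15) 'baccda': from fail(14)=1 chase 'a': 1→0 ⇒ 16;  out={3}∪out(16)={3}

Run:
[0] read 'c'  n0⇒n9
[1] read 'b'  n9⇒n10  emit P2@[0:1],P4@[1:1]
[2] read 'b'  n10⇒n8 (via fail)  emit P1@[1:2],P4@[2:2]
[3] read 'a'  n8⇒n11 (via fail)
[4] read 'a'  n11⇒n19 (via fail)
[5] read 'a'  n19⇒n19 (via fail)
[6] read 'c'  n19⇒n20
[7] read 'a'  n20⇒n21  emit P6@[4:7]
[8] read 'c'  n21⇒n9 (via fail)
[9] read 'a'  n9⇒n16 (via fail)
[10] read 'd'  n16⇒n1 (via fail)
[11] read 'd'  n1⇒n1 (via fail)
[12] read 'c'  n1⇒n9 (via fail)
[13] read 'a'  n9⇒n16 (via fail)
[14] read 'b'  n16⇒n17  emit P4@[14:14]
[15] read 'a'  n17⇒n11 (via fail)
[16] read 'c'  n11⇒n12
[17] read 'c'  n12⇒n13
[18] read 'd'  n13⇒n14
[19] read 'a'  n14⇒n15  emit P3@[14:19]

Matches: [[1,2],[1,4],[2,1],[2,4],[7,6],[14,4],[19,3]]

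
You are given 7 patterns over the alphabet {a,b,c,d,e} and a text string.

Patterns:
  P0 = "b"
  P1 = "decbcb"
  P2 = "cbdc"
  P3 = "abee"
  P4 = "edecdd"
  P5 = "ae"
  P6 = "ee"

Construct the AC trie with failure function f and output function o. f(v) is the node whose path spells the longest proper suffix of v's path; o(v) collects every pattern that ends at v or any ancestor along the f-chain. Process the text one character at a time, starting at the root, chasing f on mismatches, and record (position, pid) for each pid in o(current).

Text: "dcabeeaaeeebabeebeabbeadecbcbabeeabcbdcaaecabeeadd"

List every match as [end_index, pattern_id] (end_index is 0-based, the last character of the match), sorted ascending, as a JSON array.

Construct AC machine:
Trie nodes:
  n0 'ε': a→12 b→1 c→8 d→2 e→16
  n1 'b': ·  [P0 ends]
  n2 'd': e→3
  n3 'de': c→4
  n4 'dec': b→5
  n5 'decb': c→6
  n6 'decbc': b→7
  n7 'decbcb': ·  [P1 ends]
  n8 'c': b→9
  n9 'cb': d→10
  n10 'cbd': c→11
  n11 'cbdc': ·  [P2 ends]
  n12 'a': b→13 e→22
  n13 'ab': e→14
  n14 'abe': e→15
  n15 'abee': ·  [P3 ends]
  n16 'e': d→17 e→23
  n17 'ed': e→18
  n18 'ede': c→19
  n19 'edec': d→20
  n20 'edecd': d→21
  n21 'edecdd': ·  [P4 ends]
  n22 'ae': ·  [P5 ends]
  n23 'ee': ·  [P6 ends]

BFS fail/out derivation:
  fail(1) 'b': from fail(0)=0 chase 'b': 0 ⇒ 0;  out={0}∪out(0)={0}
  fail(2) 'd': from fail(0)=0 chase 'd': 0 ⇒ 0;  out=∅∪out(0)=∅
  fail(8) 'c': from fail(0)=0 chase 'c': 0 ⇒ 0;  out=∅∪out(0)=∅
  fail(12) 'a': from fail(0)=0 chase 'a': 0 ⇒ 0;  out=∅∪out(0)=∅
  fail(16) 'e': from fail(0)=0 chase 'e': 0 ⇒ 0;  out=∅∪out(0)=∅
  fail(3) 'de': from fail(2)=0 chase 'e': 0 ⇒ 16;  out=∅∪out(16)=∅
  fail(9) 'cb': from fail(8)=0 chase 'b': 0 ⇒ 1;  out=∅∪out(1)={0}
  fail(13) 'ab': from fail(12)=0 chase 'b': 0 ⇒ 1;  out=∅∪out(1)={0}
  fail(17) 'ed': from fail(16)=0 chase 'd': 0 ⇒ 2;  out=∅∪out(2)=∅
  fail(22) 'ae': from fail(12)=0 chase 'e': 0 ⇒ 16;  out={5}∪out(16)={5}
  fail(23) 'ee': from fail(16)=0 chase 'e': 0 ⇒ 16;  out={6}∪out(16)={6}
  fail(4) 'dec': from fail(3)=16 chase 'c': 16→0 ⇒ 8;  out=∅∪out(8)=∅
  fail(10) 'cbd': from fail(9)=1 chase 'd': 1→0 ⇒ 2;  out=∅∪out(2)=∅
  fail(14) 'abe': from fail(13)=1 chase 'e': 1→0 ⇒ 16;  out=∅∪out(16)=∅
  fail(18) 'ede': from fail(17)=2 chase 'e': 2 ⇒ 3;  out=∅∪out(3)=∅
  fail(5) 'decb': from fail(4)=8 chase 'b': 8 ⇒ 9;  out=∅∪out(9)={0}
  fail(11) 'cbdc': from fail(10)=2 chase 'c': 2→0 ⇒ 8;  out={2}∪out(8)={2}
  fail(15) 'abee': from fail(14)=16 chase 'e': 16 ⇒ 23;  out={3}∪out(23)={3,6}
  fail(19) 'edec': from fail(18)=3 chase 'c': 3 ⇒ 4;  out=∅∪out(4)=∅
  fail(6) 'decbc': from fail(5)=9 chase 'c': 9→1→0 ⇒ 8;  out=∅∪out(8)=∅
  fail(20) 'edecd': from fail(19)=4 chase 'd': 4→8→0 ⇒ 2;  out=∅∪out(2)=∅
  fail(7) 'decbcb': from fail(6)=8 chase 'b': 8 ⇒ 9;  out={1}∪out(9)={0,1}
  fail(21) 'edecdd': from fail(20)=2 chase 'd': 2→0 ⇒ 2;  out={4}∪out(2)={4}

Text stream:
i=0 'd': node 0→2
i=1 'c': node 2→8 (fail-walked)
i=2 'a': node 8→12 (fail-walked)
i=3 'b': node 12→13  emit P0@[3:3]
i=4 'e': node 13→14
i=5 'e': node 14→15  emit P3@[2:5],P6@[4:5]
i=6 'a': node 15→12 (fail-walked)
i=7 'a': node 12→12 (fail-walked)
i=8 'e': node 12→22  emit P5@[7:8]
i=9 'e': node 22→23 (fail-walked)  emit P6@[8:9]
i=10 'e': node 23→23 (fail-walked)  emit P6@[9:10]
i=11 'b': node 23→1 (fail-walked)  emit P0@[11:11]
i=12 'a': node 1→12 (fail-walked)
i=13 'b': node 12→13  emit P0@[13:13]
i=14 'e': node 13→14
i=15 'e': node 14→15  emit P3@[12:15],P6@[14:15]
i=16 'b': node 15→1 (fail-walked)  emit P0@[16:16]
i=17 'e': node 1→16 (fail-walked)
i=18 'a': node 16→12 (fail-walked)
i=19 'b': node 12→13  emit P0@[19:19]
i=20 'b': node 13→1 (fail-walked)  emit P0@[20:20]
i=21 'e': node 1→16 (fail-walked)
i=22 'a': node 16→12 (fail-walked)
i=23 'd': node 12→2 (fail-walked)
i=24 'e': node 2→3
i=25 'c': node 3→4
i=26 'b': node 4→5  emit P0@[26:26]
i=27 'c': node 5→6
i=28 'b': node 6→7  emit P0@[28:28],P1@[23:28]
i=29 'a': node 7→12 (fail-walked)
i=30 'b': node 12→13  emit P0@[30:30]
i=31 'e': node 13→14
i=32 'e': node 14→15  emit P3@[29:32],P6@[31:32]
i=33 'a': node 15→12 (fail-walked)
i=34 'b': node 12→13  emit P0@[34:34]
i=35 'c': node 13→8 (fail-walked)
i=36 'b': node 8→9  emit P0@[36:36]
i=37 'd': node 9→10
i=38 'c': node 10→11  emit P2@[35:38]
i=39 'a': node 11→12 (fail-walked)
i=40 'a': node 12→12 (fail-walked)
i=41 'e': node 12→22  emit P5@[40:41]
i=42 'c': node 22→8 (fail-walked)
i=43 'a': node 8→12 (fail-walked)
i=44 'b': node 12→13  emit P0@[44:44]
i=45 'e': node 13→14
i=46 'e': node 14→15  emit P3@[43:46],P6@[45:46]
i=47 'a': node 15→12 (fail-walked)
i=48 'd': node 12→2 (fail-walked)
i=49 'd': node 2→2 (fail-walked)

Result: [[3,0],[5,3],[5,6],[8,5],[9,6],[10,6],[11,0],[13,0],[15,3],[15,6],[16,0],[19,0],[20,0],[26,0],[28,0],[28,1],[30,0],[32,3],[32,6],[34,0],[36,0],[38,2],[41,5],[44,0],[46,3],[46,6]]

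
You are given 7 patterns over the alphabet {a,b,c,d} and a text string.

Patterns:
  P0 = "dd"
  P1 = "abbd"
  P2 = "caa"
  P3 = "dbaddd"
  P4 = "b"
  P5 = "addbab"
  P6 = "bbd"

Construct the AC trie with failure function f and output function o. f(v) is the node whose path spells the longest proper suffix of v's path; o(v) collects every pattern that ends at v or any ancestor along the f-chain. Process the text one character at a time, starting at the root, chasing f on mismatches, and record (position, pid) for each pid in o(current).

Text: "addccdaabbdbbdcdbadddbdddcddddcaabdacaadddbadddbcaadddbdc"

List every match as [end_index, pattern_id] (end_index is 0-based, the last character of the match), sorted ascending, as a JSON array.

Build automaton:
Trie (insert patterns):
  0='ε' goto a→3 b→15 c→7 d→1
  1='d' goto b→10 d→2
  2='dd' goto ·  ←P0
  3='a' goto b→4 d→16
  4='ab' goto b→5
  5='abb' goto d→6
  6='abbd' goto ·  ←P1
  7='c' goto a→8
  8='ca' goto a→9
  9='caa' goto ·  ←P2
  10='db' goto a→11
  11='dba' goto d→12
  12='dbad' goto d→13
  13='dbadd' goto d→14
  14='dbaddd' goto ·  ←P3
  15='b' goto b→21  ←P4
  16='ad' goto d→17
  17='add' goto b→18
  18='addb' goto a→19
  19='addba' goto b→20
  20='addbab' goto ·  ←P5
  21='bb' goto d→22
  22='bbd' goto ·  ←P6

BFS fail/out derivation:
  fail(1) 'd': from fail(0)=0 chase 'd': 0 ⇒ 0;  out=∅∪out(0)=∅
  fail(3) 'a': from fail(0)=0 chase 'a': 0 ⇒ 0;  out=∅∪out(0)=∅
  fail(7) 'c': from fail(0)=0 chase 'c': 0 ⇒ 0;  out=∅∪out(0)=∅
  fail(15) 'b': from fail(0)=0 chase 'b': 0 ⇒ 0;  out={4}∪out(0)={4}
  fail(2) 'dd': from fail(1)=0 chase 'd': 0 ⇒ 1;  out={0}∪out(1)={0}
  fail(4) 'ab': from fail(3)=0 chase 'b': 0 ⇒ 15;  out=∅∪out(15)={4}
  fail(8) 'ca': from fail(7)=0 chase 'a': 0 ⇒ 3;  out=∅∪out(3)=∅
  fail(10) 'db': from fail(1)=0 chase 'b': 0 ⇒ 15;  out=∅∪out(15)={4}
  fail(16) 'ad': from fail(3)=0 chase 'd': 0 ⇒ 1;  out=∅∪out(1)=∅
  fail(21) 'bb': from fail(15)=0 chase 'b': 0 ⇒ 15;  out=∅∪out(15)={4}
  fail(5) 'abb': from fail(4)=15 chase 'b': 15 ⇒ 21;  out=∅∪out(21)={4}
  fail(9) 'caa': from fail(8)=3 chase 'a': 3→0 ⇒ 3;  out={2}∪out(3)={2}
  fail(11) 'dba': from fail(10)=15 chase 'a': 15→0 ⇒ 3;  out=∅∪out(3)=∅
  fail(17) 'add': from fail(16)=1 chase 'd': 1 ⇒ 2;  out=∅∪out(2)={0}
  fail(22) 'bbd': from fail(21)=15 chase 'd': 15→0 ⇒ 1;  out={6}∪out(1)={6}
  fail(6) 'abbd': from fail(5)=21 chase 'd': 21 ⇒ 22;  out={1}∪out(22)={1,6}
  fail(12) 'dbad': from fail(11)=3 chase 'd': 3 ⇒ 16;  out=∅∪out(16)=∅
  fail(18) 'addb': from fail(17)=2 chase 'b': 2→1 ⇒ 10;  out=∅∪out(10)={4}
  fail(13) 'dbadd': from fail(12)=16 chase 'd': 16 ⇒ 17;  out=∅∪out(17)={0}
  fail(19) 'addba': from fail(18)=10 chase 'a': 10 ⇒ 11;  out=∅∪out(11)=∅
  fail(14) 'dbaddd': from fail(13)=17 chase 'd': 17→2→1 ⇒ 2;  out={3}∪out(2)={0,3}
  fail(20) 'addbab': from fail(19)=11 chase 'b': 11→3 ⇒ 4;  out={5}∪out(4)={4,5}

Text stream:
[0] read 'a'  n0⇒n3
[1] read 'd'  n3⇒n16
[2] read 'd'  n16⇒n17  → match P0@[1:2]
[3] read 'c'  n17⇒n7 (via fail)
[4] read 'c'  n7⇒n7 (via fail)
[5] read 'd'  n7⇒n1 (via fail)
[6] read 'a'  n1⇒n3 (via fail)
[7] read 'a'  n3⇒n3 (via fail)
[8] read 'b'  n3⇒n4  → match P4@[8:8]
[9] read 'b'  n4⇒n5  → match P4@[9:9]
[10] read 'd'  n5⇒n6  → match P1@[7:10],P6@[8:10]
[11] read 'b'  n6⇒n10 (via fail)  → match P4@[11:11]
[12] read 'b'  n10⇒n21 (via fail)  → match P4@[12:12]
[13] read 'd'  n21⇒n22  → match P6@[11:13]
[14] read 'c'  n22⇒n7 (via fail)
[15] read 'd'  n7⇒n1 (via fail)
[16] read 'b'  n1⇒n10  → match P4@[16:16]
[17] read 'a'  n10⇒n11
[18] read 'd'  n11⇒n12
[19] read 'd'  n12⇒n13  → match P0@[18:19]
[20] read 'd'  n13⇒n14  → match P0@[19:20],P3@[15:20]
[21] read 'b'  n14⇒n10 (via fail)  → match P4@[21:21]
[22] read 'd'  n10⇒n1 (via fail)
[23] read 'd'  n1⇒n2  → match P0@[22:23]
[24] read 'd'  n2⇒n2 (via fail)  → match P0@[23:24]
[25] read 'c'  n2⇒n7 (via fail)
[26] read 'd'  n7⇒n1 (via fail)
[27] read 'd'  n1⇒n2  → match P0@[26:27]
[28] read 'd'  n2⇒n2 (via fail)  → match P0@[27:28]
[29] read 'd'  n2⇒n2 (via fail)  → match P0@[28:29]
[30] read 'c'  n2⇒n7 (via fail)
[31] read 'a'  n7⇒n8
[32] read 'a'  n8⇒n9  → match P2@[30:32]
[33] read 'b'  n9⇒n4 (via fail)  → match P4@[33:33]
[34] read 'd'  n4⇒n1 (via fail)
[35] read 'a'  n1⇒n3 (via fail)
[36] read 'c'  n3⇒n7 (via fail)
[37] read 'a'  n7⇒n8
[38] read 'a'  n8⇒n9  → match P2@[36:38]
[39] read 'd'  n9⇒n16 (via fail)
[40] read 'd'  n16⇒n17  → match P0@[39:40]
[41] read 'd'  n17⇒n2 (via fail)  → match P0@[40:41]
[42] read 'b'  n2⇒n10 (via fail)  → match P4@[42:42]
[43] read 'a'  n10⇒n11
[44] read 'd'  n11⇒n12
[45] read 'd'  n12⇒n13  → match P0@[44:45]
[46] read 'd'  n13⇒n14  → match P0@[45:46],P3@[41:46]
[47] read 'b'  n14⇒n10 (via fail)  → match P4@[47:47]
[48] read 'c'  n10⇒n7 (via fail)
[49] read 'a'  n7⇒n8
[50] read 'a'  n8⇒n9  → match P2@[48:50]
[51] read 'd'  n9⇒n16 (via fail)
[52] read 'd'  n16⇒n17  → match P0@[51:52]
[53] read 'd'  n17⇒n2 (via fail)  → match P0@[52:53]
[54] read 'b'  n2⇒n10 (via fail)  → match P4@[54:54]
[55] read 'd'  n10⇒n1 (via fail)
[56] read 'c'  n1⇒n7 (via fail)

All matches (sorted): [[2,0],[8,4],[9,4],[10,1],[10,6],[11,4],[12,4],[13,6],[16,4],[19,0],[20,0],[20,3],[21,4],[23,0],[24,0],[27,0],[28,0],[29,0],[32,2],[33,4],[38,2],[40,0],[41,0],[42,4],[45,0],[46,0],[46,3],[47,4],[50,2],[52,0],[53,0],[54,4]]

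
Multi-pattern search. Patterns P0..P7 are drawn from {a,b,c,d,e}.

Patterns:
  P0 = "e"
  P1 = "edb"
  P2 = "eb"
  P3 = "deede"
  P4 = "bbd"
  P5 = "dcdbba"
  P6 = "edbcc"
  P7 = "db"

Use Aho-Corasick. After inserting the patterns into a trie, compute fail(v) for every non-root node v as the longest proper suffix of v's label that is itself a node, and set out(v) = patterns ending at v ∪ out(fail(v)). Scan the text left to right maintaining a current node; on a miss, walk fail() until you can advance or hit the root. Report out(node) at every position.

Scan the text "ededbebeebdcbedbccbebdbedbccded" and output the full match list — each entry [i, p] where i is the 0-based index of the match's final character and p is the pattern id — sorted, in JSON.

Construct AC machine:
Trie nodes:
  0='ε' goto b→10 d→5 e→1
  1='e' goto b→4 d→2  [P0 ends]
  2='ed' goto b→3
  3='edb' goto c→18  [P1 ends]
  4='eb' goto ·  [P2 ends]
  5='d' goto b→20 c→13 e→6
  6='de' goto e→7
  7='dee' goto d→8
  8='deed' goto e→9
  9='deede' goto ·  [P3 ends]
  10='b' goto b→11
  11='bb' goto d→12
  12='bbd' goto ·  [P4 ends]
  13='dc' goto d→14
  14='dcd' goto b→15
  15='dcdb' goto b→16
  16='dcdbb' goto a→17
  17='dcdbba' goto ·  [P5 ends]
  18='edbc' goto c→19
  19='edbcc' goto ·  [P6 ends]
  20='db' goto ·  [P7 ends]

BFS fail/out derivation:
  fail(1) 'e': from fail(0)=0 chase 'e': 0 ⇒ 0;  out={0}∪out(0)={0}
  fail(5) 'd': from fail(0)=0 chase 'd': 0 ⇒ 0;  out=∅∪out(0)=∅
  fail(10) 'b': from fail(0)=0 chase 'b': 0 ⇒ 0;  out=∅∪out(0)=∅
  fail(2) 'ed': from fail(1)=0 chase 'd': 0 ⇒ 5;  out=∅∪out(5)=∅
  fail(4) 'eb': from fail(1)=0 chase 'b': 0 ⇒ 10;  out={2}∪out(10)={2}
  fail(6) 'de': from fail(5)=0 chase 'e': 0 ⇒ 1;  out=∅∪out(1)={0}
  fail(11) 'bb': from fail(10)=0 chase 'b': 0 ⇒ 10;  out=∅∪out(10)=∅
  fail(13) 'dc': from fail(5)=0 chase 'c': 0 ⇒ 0;  out=∅∪out(0)=∅
  fail(20) 'db': from fail(5)=0 chase 'b': 0 ⇒ 10;  out={7}∪out(10)={7}
  fail(3) 'edb': from fail(2)=5 chase 'b': 5 ⇒ 20;  out={1}∪out(20)={1,7}
  fail(7) 'dee': from fail(6)=1 chase 'e': 1→0 ⇒ 1;  out=∅∪out(1)={0}
  fail(12) 'bbd': from fail(11)=10 chase 'd': 10→0 ⇒ 5;  out={4}∪out(5)={4}
  fail(14) 'dcd': from fail(13)=0 chase 'd': 0 ⇒ 5;  out=∅∪out(5)=∅
  fail(8) 'deed': from fail(7)=1 chase 'd': 1 ⇒ 2;  out=∅∪out(2)=∅
  fail(15) 'dcdb': from fail(14)=5 chase 'b': 5 ⇒ 20;  out=∅∪out(20)={7}
  fail(18) 'edbc': from fail(3)=20 chase 'c': 20→10→0 ⇒ 0;  out=∅∪out(0)=∅
  fail(9) 'deede': from fail(8)=2 chase 'e': 2→5 ⇒ 6;  out={3}∪out(6)={0,3}
  fail(16) 'dcdbb': from fail(15)=20 chase 'b': 20→10 ⇒ 11;  out=∅∪out(11)=∅
  fail(19) 'edbcc': from fail(18)=0 chase 'c': 0 ⇒ 0;  out={6}∪out(0)={6}
  fail(17) 'dcdbba': from fail(16)=11 chase 'a': 11→10→0 ⇒ 0;  out={5}∪out(0)={5}

Run:
[0] read 'e'  n0⇒n1  → match P0@[0:0]
[1] read 'd'  n1⇒n2
[2] read 'e'  n2⇒n6 (via fail)  → match P0@[2:2]
[3] read 'd'  n6⇒n2 (via fail)
[4] read 'b'  n2⇒n3  → match P1@[2:4],P7@[3:4]
[5] read 'e'  n3⇒n1 (via fail)  → match P0@[5:5]
[6] read 'b'  n1⇒n4  → match P2@[5:6]
[7] read 'e'  n4⇒n1 (via fail)  → match P0@[7:7]
[8] read 'e'  n1⇒n1 (via fail)  → match P0@[8:8]
[9] read 'b'  n1⇒n4  → match P2@[8:9]
[10] read 'd'  n4⇒n5 (via fail)
[11] read 'c'  n5⇒n13
[12] read 'b'  n13⇒n10 (via fail)
[13] read 'e'  n10⇒n1 (via fail)  → match P0@[13:13]
[14] read 'd'  n1⇒n2
[15] read 'b'  n2⇒n3  → match P1@[13:15],P7@[14:15]
[16] read 'c'  n3⇒n18
[17] read 'c'  n18⇒n19  → match P6@[13:17]
[18] read 'b'  n19⇒n10 (via fail)
[19] read 'e'  n10⇒n1 (via fail)  → match P0@[19:19]
[20] read 'b'  n1⇒n4  → match P2@[19:20]
[21] read 'd'  n4⇒n5 (via fail)
[22] read 'b'  n5⇒n20  → match P7@[21:22]
[23] read 'e'  n20⇒n1 (via fail)  → match P0@[23:23]
[24] read 'd'  n1⇒n2
[25] read 'b'  n2⇒n3  → match P1@[23:25],P7@[24:25]
[26] read 'c'  n3⇒n18
[27] read 'c'  n18⇒n19  → match P6@[23:27]
[28] read 'd'  n19⇒n5 (via fail)
[29] read 'e'  n5⇒n6  → match P0@[29:29]
[30] read 'd'  n6⇒n2 (via fail)

Result: [[0,0],[2,0],[4,1],[4,7],[5,0],[6,2],[7,0],[8,0],[9,2],[13,0],[15,1],[15,7],[17,6],[19,0],[20,2],[22,7],[23,0],[25,1],[25,7],[27,6],[29,0]]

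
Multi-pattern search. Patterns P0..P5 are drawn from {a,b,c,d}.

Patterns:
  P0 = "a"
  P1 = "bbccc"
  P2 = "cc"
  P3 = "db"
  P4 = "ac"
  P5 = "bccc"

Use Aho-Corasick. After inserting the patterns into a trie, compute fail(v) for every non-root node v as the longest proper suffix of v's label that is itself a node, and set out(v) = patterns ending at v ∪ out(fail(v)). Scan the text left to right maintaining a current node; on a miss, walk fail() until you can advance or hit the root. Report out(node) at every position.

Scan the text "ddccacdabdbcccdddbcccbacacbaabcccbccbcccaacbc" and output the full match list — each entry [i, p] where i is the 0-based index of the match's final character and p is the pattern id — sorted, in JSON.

Build:
Trie (insert patterns):
  0='ε' goto a→1 b→2 c→7 d→9
  1='a' goto c→11  [P0 ends]
  2='b' goto b→3 c→12
  3='bb' goto c→4
  4='bbc' goto c→5
  5='bbcc' goto c→6
  6='bbccc' goto ·  [P1 ends]
  7='c' goto c→8
  8='cc' goto ·  [P2 ends]
  9='d' goto b→10
  10='db' goto ·  [P3 ends]
  11='ac' goto ·  [P4 ends]
  12='bc' goto c→13
  13='bcc' goto c→14
  14='bccc' goto ·  [P5 ends]

Failure links (BFS by depth):
  fail(1) 'a': from fail(0)=0 chase 'a': 0 ⇒ 0;  out={0}∪out(0)={0}
  fail(2) 'b': from fail(0)=0 chase 'b': 0 ⇒ 0;  out=∅∪out(0)=∅
  fail(7) 'c': from fail(0)=0 chase 'c': 0 ⇒ 0;  out=∅∪out(0)=∅
  fail(9) 'd': from fail(0)=0 chase 'd': 0 ⇒ 0;  out=∅∪out(0)=∅
  fail(3) 'bb': from fail(2)=0 chase 'b': 0 ⇒ 2;  out=∅∪out(2)=∅
  fail(8) 'cc': from fail(7)=0 chase 'c': 0 ⇒ 7;  out={2}∪out(7)={2}
  fail(10) 'db': from fail(9)=0 chase 'b': 0 ⇒ 2;  out={3}∪out(2)={3}
  fail(11) 'ac': from fail(1)=0 chase 'c': 0 ⇒ 7;  out={4}∪out(7)={4}
  fail(12) 'bc': from fail(2)=0 chase 'c': 0 ⇒ 7;  out=∅∪out(7)=∅
  fail(4) 'bbc': from fail(3)=2 chase 'c': 2 ⇒ 12;  out=∅∪out(12)=∅
  fail(13) 'bcc': from fail(12)=7 chase 'c': 7 ⇒ 8;  out=∅∪out(8)={2}
  fail(5) 'bbcc': from fail(4)=12 chase 'c': 12 ⇒ 13;  out=∅∪out(13)={2}
  fail(14) 'bccc': from fail(13)=8 chase 'c': 8→7 ⇒ 8;  out={5}∪out(8)={2,5}
  fail(6) 'bbccc': from fail(5)=13 chase 'c': 13 ⇒ 14;  out={1}∪out(14)={1,2,5}

Run:
pos 0 'd': at 9
pos 1 'd': at 9 ·f
pos 2 'c': at 7 ·f
pos 3 'c': at 8  ** P2@[2:3]
pos 4 'a': at 1 ·f  ** P0@[4:4]
pos 5 'c': at 11  ** P4@[4:5]
pos 6 'd': at 9 ·f
pos 7 'a': at 1 ·f  ** P0@[7:7]
pos 8 'b': at 2 ·f
pos 9 'd': at 9 ·f
pos 10 'b': at 10  ** P3@[9:10]
pos 11 'c': at 12 ·f
pos 12 'c': at 13  ** P2@[11:12]
pos 13 'c': at 14  ** P2@[12:13],P5@[10:13]
pos 14 'd': at 9 ·f
pos 15 'd': at 9 ·f
pos 16 'd': at 9 ·f
pos 17 'b': at 10  ** P3@[16:17]
pos 18 'c': at 12 ·f
pos 19 'c': at 13  ** P2@[18:19]
pos 20 'c': at 14  ** P2@[19:20],P5@[17:20]
pos 21 'b': at 2 ·f
pos 22 'a': at 1 ·f  ** P0@[22:22]
pos 23 'c': at 11  ** P4@[22:23]
pos 24 'a': at 1 ·f  ** P0@[24:24]
pos 25 'c': at 11  ** P4@[24:25]
pos 26 'b': at 2 ·f
pos 27 'a': at 1 ·f  ** P0@[27:27]
pos 28 'a': at 1 ·f  ** P0@[28:28]
pos 29 'b': at 2 ·f
pos 30 'c': at 12
pos 31 'c': at 13  ** P2@[30:31]
pos 32 'c': at 14  ** P2@[31:32],P5@[29:32]
pos 33 'b': at 2 ·f
pos 34 'c': at 12
pos 35 'c': at 13  ** P2@[34:35]
pos 36 'b': at 2 ·f
pos 37 'c': at 12
pos 38 'c': at 13  ** P2@[37:38]
pos 39 'c': at 14  ** P2@[38:39],P5@[36:39]
pos 40 'a': at 1 ·f  ** P0@[40:40]
pos 41 'a': at 1 ·f  ** P0@[41:41]
pos 42 'c': at 11  ** P4@[41:42]
pos 43 'b': at 2 ·f
pos 44 'c': at 12

Matches: [[3,2],[4,0],[5,4],[7,0],[10,3],[12,2],[13,2],[13,5],[17,3],[19,2],[20,2],[20,5],[22,0],[23,4],[24,0],[25,4],[27,0],[28,0],[31,2],[32,2],[32,5],[35,2],[38,2],[39,2],[39,5],[40,0],[41,0],[42,4]]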